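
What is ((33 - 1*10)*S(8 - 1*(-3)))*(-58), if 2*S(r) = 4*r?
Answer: -29348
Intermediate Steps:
S(r) = 2*r (S(r) = (4*r)/2 = 2*r)
((33 - 1*10)*S(8 - 1*(-3)))*(-58) = ((33 - 1*10)*(2*(8 - 1*(-3))))*(-58) = ((33 - 10)*(2*(8 + 3)))*(-58) = (23*(2*11))*(-58) = (23*22)*(-58) = 506*(-58) = -29348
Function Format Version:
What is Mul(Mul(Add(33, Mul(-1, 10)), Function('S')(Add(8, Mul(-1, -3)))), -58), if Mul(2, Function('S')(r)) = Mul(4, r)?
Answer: -29348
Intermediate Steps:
Function('S')(r) = Mul(2, r) (Function('S')(r) = Mul(Rational(1, 2), Mul(4, r)) = Mul(2, r))
Mul(Mul(Add(33, Mul(-1, 10)), Function('S')(Add(8, Mul(-1, -3)))), -58) = Mul(Mul(Add(33, Mul(-1, 10)), Mul(2, Add(8, Mul(-1, -3)))), -58) = Mul(Mul(Add(33, -10), Mul(2, Add(8, 3))), -58) = Mul(Mul(23, Mul(2, 11)), -58) = Mul(Mul(23, 22), -58) = Mul(506, -58) = -29348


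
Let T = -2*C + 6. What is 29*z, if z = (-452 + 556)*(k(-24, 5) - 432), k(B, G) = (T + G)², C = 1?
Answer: -1058616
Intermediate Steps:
T = 4 (T = -2*1 + 6 = -2 + 6 = 4)
k(B, G) = (4 + G)²
z = -36504 (z = (-452 + 556)*((4 + 5)² - 432) = 104*(9² - 432) = 104*(81 - 432) = 104*(-351) = -36504)
29*z = 29*(-36504) = -1058616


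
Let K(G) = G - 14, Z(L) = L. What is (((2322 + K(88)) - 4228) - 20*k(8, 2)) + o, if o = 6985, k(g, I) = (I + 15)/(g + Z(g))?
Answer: 20527/4 ≈ 5131.8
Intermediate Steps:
k(g, I) = (15 + I)/(2*g) (k(g, I) = (I + 15)/(g + g) = (15 + I)/((2*g)) = (15 + I)*(1/(2*g)) = (15 + I)/(2*g))
K(G) = -14 + G
(((2322 + K(88)) - 4228) - 20*k(8, 2)) + o = (((2322 + (-14 + 88)) - 4228) - 10*(15 + 2)/8) + 6985 = (((2322 + 74) - 4228) - 10*17/8) + 6985 = ((2396 - 4228) - 20*17/16) + 6985 = (-1832 - 85/4) + 6985 = -7413/4 + 6985 = 20527/4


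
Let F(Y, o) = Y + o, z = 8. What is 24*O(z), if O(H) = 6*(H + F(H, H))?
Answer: 3456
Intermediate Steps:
O(H) = 18*H (O(H) = 6*(H + (H + H)) = 6*(H + 2*H) = 6*(3*H) = 18*H)
24*O(z) = 24*(18*8) = 24*144 = 3456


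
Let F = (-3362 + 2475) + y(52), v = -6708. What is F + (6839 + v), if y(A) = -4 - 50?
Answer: -810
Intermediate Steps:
y(A) = -54
F = -941 (F = (-3362 + 2475) - 54 = -887 - 54 = -941)
F + (6839 + v) = -941 + (6839 - 6708) = -941 + 131 = -810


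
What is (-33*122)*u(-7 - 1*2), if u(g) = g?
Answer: 36234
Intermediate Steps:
(-33*122)*u(-7 - 1*2) = (-33*122)*(-7 - 1*2) = -4026*(-7 - 2) = -4026*(-9) = 36234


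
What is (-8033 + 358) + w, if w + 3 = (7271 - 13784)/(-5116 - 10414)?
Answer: -119232827/15530 ≈ -7677.6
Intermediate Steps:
w = -40077/15530 (w = -3 + (7271 - 13784)/(-5116 - 10414) = -3 - 6513/(-15530) = -3 - 6513*(-1/15530) = -3 + 6513/15530 = -40077/15530 ≈ -2.5806)
(-8033 + 358) + w = (-8033 + 358) - 40077/15530 = -7675 - 40077/15530 = -119232827/15530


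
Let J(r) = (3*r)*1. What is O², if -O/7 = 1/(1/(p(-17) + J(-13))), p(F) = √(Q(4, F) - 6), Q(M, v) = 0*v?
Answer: 74235 - 3822*I*√6 ≈ 74235.0 - 9362.0*I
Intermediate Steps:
Q(M, v) = 0
J(r) = 3*r
p(F) = I*√6 (p(F) = √(0 - 6) = √(-6) = I*√6)
O = 273 - 7*I*√6 (O = -(-273 + 7*I*√6) = -7*(-39 + I*√6) = 273 - 7*I*√6 ≈ 273.0 - 17.146*I)
O² = (273 - 7*I*√6)²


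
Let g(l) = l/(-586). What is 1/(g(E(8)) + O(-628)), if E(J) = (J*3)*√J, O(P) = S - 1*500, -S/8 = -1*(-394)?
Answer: -78380137/286244260036 + 879*√2/143122130018 ≈ -0.00027381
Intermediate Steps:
S = -3152 (S = -(-8)*(-394) = -8*394 = -3152)
O(P) = -3652 (O(P) = -3152 - 1*500 = -3152 - 500 = -3652)
E(J) = 3*J^(3/2) (E(J) = (3*J)*√J = 3*J^(3/2))
g(l) = -l/586 (g(l) = l*(-1/586) = -l/586)
1/(g(E(8)) + O(-628)) = 1/(-3*8^(3/2)/586 - 3652) = 1/(-3*16*√2/586 - 3652) = 1/(-24*√2/293 - 3652) = 1/(-3652 - 24*√2/293)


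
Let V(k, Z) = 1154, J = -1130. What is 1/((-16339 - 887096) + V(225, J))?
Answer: -1/902281 ≈ -1.1083e-6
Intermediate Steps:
1/((-16339 - 887096) + V(225, J)) = 1/((-16339 - 887096) + 1154) = 1/(-903435 + 1154) = 1/(-902281) = -1/902281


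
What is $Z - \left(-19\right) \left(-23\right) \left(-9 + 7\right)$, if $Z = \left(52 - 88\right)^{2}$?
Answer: $2170$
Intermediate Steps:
$Z = 1296$ ($Z = \left(-36\right)^{2} = 1296$)
$Z - \left(-19\right) \left(-23\right) \left(-9 + 7\right) = 1296 - \left(-19\right) \left(-23\right) \left(-9 + 7\right) = 1296 - 437 \left(-2\right) = 1296 - -874 = 1296 + 874 = 2170$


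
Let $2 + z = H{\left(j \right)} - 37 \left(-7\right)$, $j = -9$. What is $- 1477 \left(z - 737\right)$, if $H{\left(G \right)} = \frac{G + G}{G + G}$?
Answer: $707483$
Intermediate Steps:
$H{\left(G \right)} = 1$ ($H{\left(G \right)} = \frac{2 G}{2 G} = 2 G \frac{1}{2 G} = 1$)
$z = 258$ ($z = -2 - \left(-1 + 37 \left(-7\right)\right) = -2 + \left(1 - -259\right) = -2 + \left(1 + 259\right) = -2 + 260 = 258$)
$- 1477 \left(z - 737\right) = - 1477 \left(258 - 737\right) = \left(-1477\right) \left(-479\right) = 707483$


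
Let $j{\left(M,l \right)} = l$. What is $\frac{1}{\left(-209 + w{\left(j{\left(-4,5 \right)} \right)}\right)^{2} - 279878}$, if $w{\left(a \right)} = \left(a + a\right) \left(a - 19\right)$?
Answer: $- \frac{1}{158077} \approx -6.326 \cdot 10^{-6}$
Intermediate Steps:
$w{\left(a \right)} = 2 a \left(-19 + a\right)$
$\frac{1}{\left(-209 + w{\left(j{\left(-4,5 \right)} \right)}\right)^{2} - 279878} = \frac{1}{\left(-209 + 2 \cdot 5 \left(-19 + 5\right)\right)^{2} - 279878} = \frac{1}{\left(-209 + 2 \cdot 5 \left(-14\right)\right)^{2} - 279878} = \frac{1}{\left(-209 - 140\right)^{2} - 279878} = \frac{1}{\left(-349\right)^{2} - 279878} = \frac{1}{121801 - 279878} = \frac{1}{-158077} = - \frac{1}{158077}$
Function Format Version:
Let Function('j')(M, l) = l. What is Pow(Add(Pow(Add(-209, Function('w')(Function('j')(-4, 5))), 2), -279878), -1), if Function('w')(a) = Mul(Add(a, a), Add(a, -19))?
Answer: Rational(-1, 158077) ≈ -6.3260e-6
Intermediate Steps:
Function('w')(a) = Mul(2, a, Add(-19, a)) (Function('w')(a) = Mul(Mul(2, a), Add(-19, a)) = Mul(2, a, Add(-19, a)))
Pow(Add(Pow(Add(-209, Function('w')(Function('j')(-4, 5))), 2), -279878), -1) = Pow(Add(Pow(Add(-209, Mul(2, 5, Add(-19, 5))), 2), -279878), -1) = Pow(Add(Pow(Add(-209, Mul(2, 5, -14)), 2), -279878), -1) = Pow(Add(Pow(Add(-209, -140), 2), -279878), -1) = Pow(Add(Pow(-349, 2), -279878), -1) = Pow(Add(121801, -279878), -1) = Pow(-158077, -1) = Rational(-1, 158077)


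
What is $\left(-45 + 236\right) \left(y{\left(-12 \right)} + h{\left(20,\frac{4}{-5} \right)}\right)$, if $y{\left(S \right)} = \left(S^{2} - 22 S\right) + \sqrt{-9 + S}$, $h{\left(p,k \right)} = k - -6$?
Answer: $\frac{394606}{5} + 191 i \sqrt{21} \approx 78921.0 + 875.27 i$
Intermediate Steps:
$h{\left(p,k \right)} = 6 + k$ ($h{\left(p,k \right)} = k + 6 = 6 + k$)
$y{\left(S \right)} = S^{2} + \sqrt{-9 + S} - 22 S$
$\left(-45 + 236\right) \left(y{\left(-12 \right)} + h{\left(20,\frac{4}{-5} \right)}\right) = \left(-45 + 236\right) \left(\left(\left(-12\right)^{2} + \sqrt{-9 - 12} - -264\right) + \left(6 + \frac{4}{-5}\right)\right) = 191 \left(\left(144 + \sqrt{-21} + 264\right) + \left(6 + 4 \left(- \frac{1}{5}\right)\right)\right) = 191 \left(\left(144 + i \sqrt{21} + 264\right) + \left(6 - \frac{4}{5}\right)\right) = 191 \left(\left(408 + i \sqrt{21}\right) + \frac{26}{5}\right) = 191 \left(\frac{2066}{5} + i \sqrt{21}\right) = \frac{394606}{5} + 191 i \sqrt{21}$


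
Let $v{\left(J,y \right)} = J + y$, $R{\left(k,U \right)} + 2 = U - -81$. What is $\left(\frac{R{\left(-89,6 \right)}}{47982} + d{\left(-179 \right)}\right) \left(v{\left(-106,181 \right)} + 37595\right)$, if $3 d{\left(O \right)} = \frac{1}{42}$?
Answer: $\frac{184243970}{503811} \approx 365.7$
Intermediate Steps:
$R{\left(k,U \right)} = 79 + U$ ($R{\left(k,U \right)} = -2 + \left(U - -81\right) = -2 + \left(U + 81\right) = -2 + \left(81 + U\right) = 79 + U$)
$d{\left(O \right)} = \frac{1}{126}$ ($d{\left(O \right)} = \frac{1}{3 \cdot 42} = \frac{1}{3} \cdot \frac{1}{42} = \frac{1}{126}$)
$\left(\frac{R{\left(-89,6 \right)}}{47982} + d{\left(-179 \right)}\right) \left(v{\left(-106,181 \right)} + 37595\right) = \left(\frac{79 + 6}{47982} + \frac{1}{126}\right) \left(\left(-106 + 181\right) + 37595\right) = \left(85 \cdot \frac{1}{47982} + \frac{1}{126}\right) \left(75 + 37595\right) = \left(\frac{85}{47982} + \frac{1}{126}\right) 37670 = \frac{4891}{503811} \cdot 37670 = \frac{184243970}{503811}$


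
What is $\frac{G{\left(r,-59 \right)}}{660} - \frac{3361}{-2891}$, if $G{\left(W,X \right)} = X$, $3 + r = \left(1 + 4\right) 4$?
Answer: $\frac{2047691}{1908060} \approx 1.0732$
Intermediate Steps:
$r = 17$ ($r = -3 + \left(1 + 4\right) 4 = -3 + 5 \cdot 4 = -3 + 20 = 17$)
$\frac{G{\left(r,-59 \right)}}{660} - \frac{3361}{-2891} = - \frac{59}{660} - \frac{3361}{-2891} = \left(-59\right) \frac{1}{660} - - \frac{3361}{2891} = - \frac{59}{660} + \frac{3361}{2891} = \frac{2047691}{1908060}$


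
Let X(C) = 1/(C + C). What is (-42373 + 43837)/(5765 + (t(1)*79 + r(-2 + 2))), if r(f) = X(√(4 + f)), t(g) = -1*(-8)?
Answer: 5856/25589 ≈ 0.22885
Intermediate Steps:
t(g) = 8
X(C) = 1/(2*C)
r(f) = 1/(2*√(4 + f)) (r(f) = 1/(2*(√(4 + f))) = 1/(2*√(4 + f)))
(-42373 + 43837)/(5765 + (t(1)*79 + r(-2 + 2))) = (-42373 + 43837)/(5765 + (8*79 + 1/(2*√(4 + (-2 + 2))))) = 1464/(5765 + (632 + 1/(2*√(4 + 0)))) = 1464/(5765 + (632 + 1/(2*√4))) = 1464/(5765 + (632 + (½)*(½))) = 1464/(5765 + (632 + ¼)) = 1464/(5765 + 2529/4) = 1464/(25589/4) = 1464*(4/25589) = 5856/25589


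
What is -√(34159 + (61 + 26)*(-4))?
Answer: -√33811 ≈ -183.88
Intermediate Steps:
-√(34159 + (61 + 26)*(-4)) = -√(34159 + 87*(-4)) = -√(34159 - 348) = -√33811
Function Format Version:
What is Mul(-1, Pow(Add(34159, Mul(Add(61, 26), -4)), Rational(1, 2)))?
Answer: Mul(-1, Pow(33811, Rational(1, 2))) ≈ -183.88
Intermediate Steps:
Mul(-1, Pow(Add(34159, Mul(Add(61, 26), -4)), Rational(1, 2))) = Mul(-1, Pow(Add(34159, Mul(87, -4)), Rational(1, 2))) = Mul(-1, Pow(Add(34159, -348), Rational(1, 2))) = Mul(-1, Pow(33811, Rational(1, 2)))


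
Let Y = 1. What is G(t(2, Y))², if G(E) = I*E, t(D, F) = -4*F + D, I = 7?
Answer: 196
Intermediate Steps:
t(D, F) = D - 4*F
G(E) = 7*E
G(t(2, Y))² = (7*(2 - 4*1))² = (7*(2 - 4))² = (7*(-2))² = (-14)² = 196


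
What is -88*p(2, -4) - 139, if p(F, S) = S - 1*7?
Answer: 829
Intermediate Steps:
p(F, S) = -7 + S (p(F, S) = S - 7 = -7 + S)
-88*p(2, -4) - 139 = -88*(-7 - 4) - 139 = -88*(-11) - 139 = 968 - 139 = 829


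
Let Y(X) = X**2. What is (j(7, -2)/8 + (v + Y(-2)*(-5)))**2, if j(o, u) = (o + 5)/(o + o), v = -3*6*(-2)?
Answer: 203401/784 ≈ 259.44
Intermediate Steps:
v = 36 (v = -18*(-2) = 36)
j(o, u) = (5 + o)/(2*o) (j(o, u) = (5 + o)/((2*o)) = (5 + o)*(1/(2*o)) = (5 + o)/(2*o))
(j(7, -2)/8 + (v + Y(-2)*(-5)))**2 = (((1/2)*(5 + 7)/7)/8 + (36 + (-2)**2*(-5)))**2 = (((1/2)*(1/7)*12)*(1/8) + (36 + 4*(-5)))**2 = ((6/7)*(1/8) + (36 - 20))**2 = (3/28 + 16)**2 = (451/28)**2 = 203401/784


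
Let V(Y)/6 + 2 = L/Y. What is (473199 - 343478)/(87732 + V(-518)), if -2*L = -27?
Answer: 67195478/45438879 ≈ 1.4788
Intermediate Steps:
L = 27/2 (L = -1/2*(-27) = 27/2 ≈ 13.500)
V(Y) = -12 + 81/Y (V(Y) = -12 + 6*(27/(2*Y)) = -12 + 81/Y)
(473199 - 343478)/(87732 + V(-518)) = (473199 - 343478)/(87732 + (-12 + 81/(-518))) = 129721/(87732 + (-12 + 81*(-1/518))) = 129721/(87732 + (-12 - 81/518)) = 129721/(87732 - 6297/518) = 129721/(45438879/518) = 129721*(518/45438879) = 67195478/45438879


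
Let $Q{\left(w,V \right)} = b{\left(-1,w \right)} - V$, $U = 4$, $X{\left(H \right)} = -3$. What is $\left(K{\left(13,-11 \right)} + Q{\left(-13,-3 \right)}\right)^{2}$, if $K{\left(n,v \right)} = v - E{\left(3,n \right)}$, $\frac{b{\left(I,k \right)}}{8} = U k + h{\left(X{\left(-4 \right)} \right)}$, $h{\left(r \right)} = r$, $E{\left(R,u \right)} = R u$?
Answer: $237169$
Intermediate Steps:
$b{\left(I,k \right)} = -24 + 32 k$ ($b{\left(I,k \right)} = 8 \left(4 k - 3\right) = 8 \left(-3 + 4 k\right) = -24 + 32 k$)
$K{\left(n,v \right)} = v - 3 n$
$Q{\left(w,V \right)} = -24 - V + 32 w$ ($Q{\left(w,V \right)} = \left(-24 + 32 w\right) - V = -24 - V + 32 w$)
$\left(K{\left(13,-11 \right)} + Q{\left(-13,-3 \right)}\right)^{2} = \left(\left(-11 - 39\right) - 437\right)^{2} = \left(-50 - 437\right)^{2} = \left(-487\right)^{2} = 237169$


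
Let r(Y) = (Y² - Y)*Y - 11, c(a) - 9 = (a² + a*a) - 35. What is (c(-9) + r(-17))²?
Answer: 25775929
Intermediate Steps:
c(a) = -26 + 2*a² (c(a) = 9 + ((a² + a*a) - 35) = 9 + ((a² + a²) - 35) = 9 + (2*a² - 35) = 9 + (-35 + 2*a²) = -26 + 2*a²)
r(Y) = -11 + Y*(Y² - Y) (r(Y) = Y*(Y² - Y) - 11 = -11 + Y*(Y² - Y))
(c(-9) + r(-17))² = ((-26 + 2*(-9)²) + (-11 + (-17)³ - 1*(-17)²))² = ((-26 + 2*81) + (-11 - 4913 - 1*289))² = ((-26 + 162) + (-11 - 4913 - 289))² = (136 - 5213)² = (-5077)² = 25775929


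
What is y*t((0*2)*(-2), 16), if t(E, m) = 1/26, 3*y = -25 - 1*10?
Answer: -35/78 ≈ -0.44872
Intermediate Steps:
y = -35/3 (y = (-25 - 1*10)/3 = (-25 - 10)/3 = (1/3)*(-35) = -35/3 ≈ -11.667)
t(E, m) = 1/26
y*t((0*2)*(-2), 16) = -35/3*1/26 = -35/78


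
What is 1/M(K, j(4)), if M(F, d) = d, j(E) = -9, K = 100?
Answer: -1/9 ≈ -0.11111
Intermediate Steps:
1/M(K, j(4)) = 1/(-9) = -1/9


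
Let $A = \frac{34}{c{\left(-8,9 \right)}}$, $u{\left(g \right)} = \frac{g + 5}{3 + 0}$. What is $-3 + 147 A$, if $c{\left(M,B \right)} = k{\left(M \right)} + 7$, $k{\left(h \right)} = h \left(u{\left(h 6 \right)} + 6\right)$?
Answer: $\frac{843}{13} \approx 64.846$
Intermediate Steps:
$u{\left(g \right)} = \frac{5}{3} + \frac{g}{3}$ ($u{\left(g \right)} = \frac{5 + g}{3} = \left(5 + g\right) \frac{1}{3} = \frac{5}{3} + \frac{g}{3}$)
$k{\left(h \right)} = h \left(\frac{23}{3} + 2 h\right)$ ($k{\left(h \right)} = h \left(\left(\frac{5}{3} + \frac{h 6}{3}\right) + 6\right) = h \left(\left(\frac{5}{3} + \frac{6 h}{3}\right) + 6\right) = h \left(\left(\frac{5}{3} + 2 h\right) + 6\right) = h \left(\frac{23}{3} + 2 h\right)$)
$c{\left(M,B \right)} = 7 + \frac{M \left(23 + 6 M\right)}{3}$ ($c{\left(M,B \right)} = \frac{M \left(23 + 6 M\right)}{3} + 7 = 7 + \frac{M \left(23 + 6 M\right)}{3}$)
$A = \frac{6}{13}$ ($A = \frac{34}{7 + \frac{1}{3} \left(-8\right) \left(23 + 6 \left(-8\right)\right)} = \frac{34}{7 + \frac{1}{3} \left(-8\right) \left(23 - 48\right)} = \frac{34}{7 + \frac{1}{3} \left(-8\right) \left(-25\right)} = \frac{34}{7 + \frac{200}{3}} = \frac{34}{\frac{221}{3}} = 34 \cdot \frac{3}{221} = \frac{6}{13} \approx 0.46154$)
$-3 + 147 A = -3 + 147 \cdot \frac{6}{13} = -3 + \frac{882}{13} = \frac{843}{13}$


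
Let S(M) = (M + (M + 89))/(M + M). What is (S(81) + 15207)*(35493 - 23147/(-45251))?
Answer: 1978563350914325/3665331 ≈ 5.3980e+8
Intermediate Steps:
S(M) = (89 + 2*M)/(2*M) (S(M) = (M + (89 + M))/((2*M)) = (89 + 2*M)*(1/(2*M)) = (89 + 2*M)/(2*M))
(S(81) + 15207)*(35493 - 23147/(-45251)) = ((89/2 + 81)/81 + 15207)*(35493 - 23147/(-45251)) = ((1/81)*(251/2) + 15207)*(35493 - 23147*(-1/45251)) = (251/162 + 15207)*(35493 + 23147/45251) = (2463785/162)*(1606116890/45251) = 1978563350914325/3665331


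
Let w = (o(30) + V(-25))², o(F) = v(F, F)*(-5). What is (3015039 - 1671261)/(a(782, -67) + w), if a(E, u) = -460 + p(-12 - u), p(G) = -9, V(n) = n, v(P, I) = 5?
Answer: 447926/677 ≈ 661.63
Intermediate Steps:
o(F) = -25 (o(F) = 5*(-5) = -25)
a(E, u) = -469 (a(E, u) = -460 - 9 = -469)
w = 2500 (w = (-25 - 25)² = (-50)² = 2500)
(3015039 - 1671261)/(a(782, -67) + w) = (3015039 - 1671261)/(-469 + 2500) = 1343778/2031 = 1343778*(1/2031) = 447926/677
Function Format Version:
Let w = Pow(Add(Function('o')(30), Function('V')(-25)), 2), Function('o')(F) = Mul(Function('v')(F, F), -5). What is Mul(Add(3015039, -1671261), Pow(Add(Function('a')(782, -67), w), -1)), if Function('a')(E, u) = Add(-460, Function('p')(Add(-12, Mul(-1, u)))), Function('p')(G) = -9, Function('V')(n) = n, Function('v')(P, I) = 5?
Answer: Rational(447926, 677) ≈ 661.63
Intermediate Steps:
Function('o')(F) = -25 (Function('o')(F) = Mul(5, -5) = -25)
Function('a')(E, u) = -469 (Function('a')(E, u) = Add(-460, -9) = -469)
w = 2500 (w = Pow(Add(-25, -25), 2) = Pow(-50, 2) = 2500)
Mul(Add(3015039, -1671261), Pow(Add(Function('a')(782, -67), w), -1)) = Mul(Add(3015039, -1671261), Pow(Add(-469, 2500), -1)) = Mul(1343778, Pow(2031, -1)) = Mul(1343778, Rational(1, 2031)) = Rational(447926, 677)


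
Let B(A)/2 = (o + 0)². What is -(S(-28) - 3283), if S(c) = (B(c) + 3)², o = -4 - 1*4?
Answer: -13878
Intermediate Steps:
o = -8 (o = -4 - 4 = -8)
B(A) = 128 (B(A) = 2*(-8 + 0)² = 2*(-8)² = 2*64 = 128)
S(c) = 17161 (S(c) = (128 + 3)² = 131² = 17161)
-(S(-28) - 3283) = -(17161 - 3283) = -1*13878 = -13878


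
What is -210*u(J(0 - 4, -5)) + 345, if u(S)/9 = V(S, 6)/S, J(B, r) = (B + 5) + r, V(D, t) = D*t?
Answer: -10995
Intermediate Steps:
J(B, r) = 5 + B + r (J(B, r) = (5 + B) + r = 5 + B + r)
u(S) = 54 (u(S) = 9*((S*6)/S) = 9*((6*S)/S) = 9*6 = 54)
-210*u(J(0 - 4, -5)) + 345 = -210*54 + 345 = -11340 + 345 = -10995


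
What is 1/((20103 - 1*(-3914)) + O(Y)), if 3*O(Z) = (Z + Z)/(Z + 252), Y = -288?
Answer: 3/72067 ≈ 4.1628e-5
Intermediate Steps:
O(Z) = 2*Z/(3*(252 + Z)) (O(Z) = ((Z + Z)/(Z + 252))/3 = ((2*Z)/(252 + Z))/3 = (2*Z/(252 + Z))/3 = 2*Z/(3*(252 + Z)))
1/((20103 - 1*(-3914)) + O(Y)) = 1/((20103 - 1*(-3914)) + (⅔)*(-288)/(252 - 288)) = 1/((20103 + 3914) + (⅔)*(-288)/(-36)) = 1/(24017 + (⅔)*(-288)*(-1/36)) = 1/(24017 + 16/3) = 1/(72067/3) = 3/72067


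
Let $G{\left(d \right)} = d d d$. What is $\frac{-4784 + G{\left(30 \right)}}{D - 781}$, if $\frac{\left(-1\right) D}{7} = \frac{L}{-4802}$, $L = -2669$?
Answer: $- \frac{15240176}{538435} \approx -28.305$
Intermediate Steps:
$D = - \frac{2669}{686}$ ($D = - 7 \left(- \frac{2669}{-4802}\right) = - 7 \left(\left(-2669\right) \left(- \frac{1}{4802}\right)\right) = \left(-7\right) \frac{2669}{4802} = - \frac{2669}{686} \approx -3.8907$)
$G{\left(d \right)} = d^{3}$ ($G{\left(d \right)} = d^{2} d = d^{3}$)
$\frac{-4784 + G{\left(30 \right)}}{D - 781} = \frac{-4784 + 30^{3}}{- \frac{2669}{686} - 781} = \frac{-4784 + 27000}{- \frac{538435}{686}} = 22216 \left(- \frac{686}{538435}\right) = - \frac{15240176}{538435}$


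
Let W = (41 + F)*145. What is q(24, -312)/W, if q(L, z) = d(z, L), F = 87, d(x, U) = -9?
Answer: -9/18560 ≈ -0.00048491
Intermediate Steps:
q(L, z) = -9
W = 18560 (W = (41 + 87)*145 = 128*145 = 18560)
q(24, -312)/W = -9/18560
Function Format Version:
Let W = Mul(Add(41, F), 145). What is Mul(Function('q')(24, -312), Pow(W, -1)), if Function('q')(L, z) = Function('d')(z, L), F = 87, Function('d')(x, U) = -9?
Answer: Rational(-9, 18560) ≈ -0.00048491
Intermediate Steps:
Function('q')(L, z) = -9
W = 18560 (W = Mul(Add(41, 87), 145) = Mul(128, 145) = 18560)
Mul(Function('q')(24, -312), Pow(W, -1)) = Mul(-9, Pow(18560, -1)) = Mul(-9, Rational(1, 18560)) = Rational(-9, 18560)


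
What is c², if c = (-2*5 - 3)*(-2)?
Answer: 676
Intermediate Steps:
c = 26 (c = (-10 - 3)*(-2) = -13*(-2) = 26)
c² = 26² = 676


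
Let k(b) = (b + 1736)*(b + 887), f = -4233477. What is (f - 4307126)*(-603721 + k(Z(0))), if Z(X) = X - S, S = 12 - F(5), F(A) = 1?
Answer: -7749563809537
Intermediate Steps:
S = 11 (S = 12 - 1*1 = 12 - 1 = 11)
Z(X) = -11 + X (Z(X) = X - 1*11 = X - 11 = -11 + X)
k(b) = (887 + b)*(1736 + b) (k(b) = (1736 + b)*(887 + b) = (887 + b)*(1736 + b))
(f - 4307126)*(-603721 + k(Z(0))) = (-4233477 - 4307126)*(-603721 + (1539832 + (-11 + 0)² + 2623*(-11 + 0))) = -8540603*(-603721 + (1539832 + (-11)² + 2623*(-11))) = -8540603*(-603721 + (1539832 + 121 - 28853)) = -8540603*(-603721 + 1511100) = -8540603*907379 = -7749563809537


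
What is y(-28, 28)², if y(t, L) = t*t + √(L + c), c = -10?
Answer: 614674 + 4704*√2 ≈ 6.2133e+5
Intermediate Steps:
y(t, L) = t² + √(-10 + L) (y(t, L) = t*t + √(L - 10) = t² + √(-10 + L))
y(-28, 28)² = ((-28)² + √(-10 + 28))² = (784 + √18)² = (784 + 3*√2)²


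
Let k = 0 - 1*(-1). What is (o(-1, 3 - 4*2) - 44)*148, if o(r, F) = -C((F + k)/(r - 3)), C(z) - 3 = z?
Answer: -7104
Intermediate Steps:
k = 1 (k = 0 + 1 = 1)
C(z) = 3 + z
o(r, F) = -3 - (1 + F)/(-3 + r) (o(r, F) = -(3 + (F + 1)/(r - 3)) = -(3 + (1 + F)/(-3 + r)) = -3 - (1 + F)/(-3 + r))
(o(-1, 3 - 4*2) - 44)*148 = ((8 - (3 - 4*2) - 3*(-1))/(-3 - 1) - 44)*148 = ((8 - (3 - 8) + 3)/(-4) - 44)*148 = (-(8 - 1*(-5) + 3)/4 - 44)*148 = (-(8 + 5 + 3)/4 - 44)*148 = (-¼*16 - 44)*148 = (-4 - 44)*148 = -48*148 = -7104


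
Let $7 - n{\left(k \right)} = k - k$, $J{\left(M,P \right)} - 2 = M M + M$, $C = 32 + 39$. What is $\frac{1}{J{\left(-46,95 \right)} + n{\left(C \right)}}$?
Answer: $\frac{1}{2079} \approx 0.000481$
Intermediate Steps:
$C = 71$
$J{\left(M,P \right)} = 2 + M + M^{2}$ ($J{\left(M,P \right)} = 2 + \left(M M + M\right) = 2 + \left(M^{2} + M\right) = 2 + \left(M + M^{2}\right) = 2 + M + M^{2}$)
$n{\left(k \right)} = 7$ ($n{\left(k \right)} = 7 - \left(k - k\right) = 7 - 0 = 7 + 0 = 7$)
$\frac{1}{J{\left(-46,95 \right)} + n{\left(C \right)}} = \frac{1}{\left(2 - 46 + \left(-46\right)^{2}\right) + 7} = \frac{1}{\left(2 - 46 + 2116\right) + 7} = \frac{1}{2072 + 7} = \frac{1}{2079}$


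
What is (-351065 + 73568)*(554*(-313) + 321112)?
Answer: -40989081870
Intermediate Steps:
(-351065 + 73568)*(554*(-313) + 321112) = -277497*(-173402 + 321112) = -277497*147710 = -40989081870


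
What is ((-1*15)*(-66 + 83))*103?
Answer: -26265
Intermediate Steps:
((-1*15)*(-66 + 83))*103 = -15*17*103 = -255*103 = -26265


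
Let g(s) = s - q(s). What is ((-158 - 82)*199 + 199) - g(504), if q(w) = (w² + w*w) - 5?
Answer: 459962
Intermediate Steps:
q(w) = -5 + 2*w² (q(w) = (w² + w²) - 5 = 2*w² - 5 = -5 + 2*w²)
g(s) = 5 + s - 2*s² (g(s) = s - (-5 + 2*s²) = s + (5 - 2*s²) = 5 + s - 2*s²)
((-158 - 82)*199 + 199) - g(504) = ((-158 - 82)*199 + 199) - (5 + 504 - 2*504²) = (-240*199 + 199) - (5 + 504 - 2*254016) = (-47760 + 199) - (5 + 504 - 508032) = -47561 - 1*(-507523) = -47561 + 507523 = 459962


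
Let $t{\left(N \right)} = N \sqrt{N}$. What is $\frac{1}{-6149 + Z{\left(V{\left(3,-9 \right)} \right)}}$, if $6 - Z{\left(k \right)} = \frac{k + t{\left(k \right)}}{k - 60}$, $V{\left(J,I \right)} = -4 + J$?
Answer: $- \frac{22858164}{140418076177} + \frac{61 i}{140418076177} \approx -0.00016279 + 4.3442 \cdot 10^{-10} i$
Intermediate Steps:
$t{\left(N \right)} = N^{\frac{3}{2}}$
$Z{\left(k \right)} = 6 - \frac{k + k^{\frac{3}{2}}}{-60 + k}$ ($Z{\left(k \right)} = 6 - \frac{k + k^{\frac{3}{2}}}{k - 60} = 6 - \frac{k + k^{\frac{3}{2}}}{-60 + k}$)
$\frac{1}{-6149 + Z{\left(V{\left(3,-9 \right)} \right)}} = \frac{1}{-6149 + \frac{-360 - \left(-4 + 3\right)^{\frac{3}{2}} + 5 \left(-4 + 3\right)}{-60 + \left(-4 + 3\right)}} = \frac{1}{-6149 + \frac{-360 - \left(-1\right)^{\frac{3}{2}} + 5 \left(-1\right)}{-60 - 1}} = \frac{1}{-6149 + \frac{-360 - - i - 5}{-61}} = \frac{1}{-6149 - \frac{-360 + i - 5}{61}} = \frac{1}{-6149 - \frac{-365 + i}{61}} = \frac{1}{-6149 + \left(\frac{365}{61} - \frac{i}{61}\right)} = \frac{1}{- \frac{374724}{61} - \frac{i}{61}} = \frac{3721 \left(- \frac{374724}{61} + \frac{i}{61}\right)}{140418076177}$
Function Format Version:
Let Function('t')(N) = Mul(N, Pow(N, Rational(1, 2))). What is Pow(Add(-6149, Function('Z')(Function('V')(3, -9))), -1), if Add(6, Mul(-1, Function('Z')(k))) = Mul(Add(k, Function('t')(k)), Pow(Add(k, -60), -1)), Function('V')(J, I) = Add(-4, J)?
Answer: Add(Rational(-22858164, 140418076177), Mul(Rational(61, 140418076177), I)) ≈ Add(-0.00016279, Mul(4.3442e-10, I))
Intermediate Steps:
Function('t')(N) = Pow(N, Rational(3, 2))
Function('Z')(k) = Add(6, Mul(-1, Pow(Add(-60, k), -1), Add(k, Pow(k, Rational(3, 2))))) (Function('Z')(k) = Add(6, Mul(-1, Mul(Add(k, Pow(k, Rational(3, 2))), Pow(Add(k, -60), -1)))) = Add(6, Mul(-1, Mul(Add(k, Pow(k, Rational(3, 2))), Pow(Add(-60, k), -1)))) = Add(6, Mul(-1, Mul(Pow(Add(-60, k), -1), Add(k, Pow(k, Rational(3, 2)))))) = Add(6, Mul(-1, Pow(Add(-60, k), -1), Add(k, Pow(k, Rational(3, 2))))))
Pow(Add(-6149, Function('Z')(Function('V')(3, -9))), -1) = Pow(Add(-6149, Mul(Pow(Add(-60, Add(-4, 3)), -1), Add(-360, Mul(-1, Pow(Add(-4, 3), Rational(3, 2))), Mul(5, Add(-4, 3))))), -1) = Pow(Add(-6149, Mul(Pow(Add(-60, -1), -1), Add(-360, Mul(-1, Pow(-1, Rational(3, 2))), Mul(5, -1)))), -1) = Pow(Add(-6149, Mul(Pow(-61, -1), Add(-360, Mul(-1, Mul(-1, I)), -5))), -1) = Pow(Add(-6149, Mul(Rational(-1, 61), Add(-360, I, -5))), -1) = Pow(Add(-6149, Mul(Rational(-1, 61), Add(-365, I))), -1) = Pow(Add(-6149, Add(Rational(365, 61), Mul(Rational(-1, 61), I))), -1) = Pow(Add(Rational(-374724, 61), Mul(Rational(-1, 61), I)), -1) = Mul(Rational(3721, 140418076177), Add(Rational(-374724, 61), Mul(Rational(1, 61), I)))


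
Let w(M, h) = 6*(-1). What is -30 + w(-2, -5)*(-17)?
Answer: 72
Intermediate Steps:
w(M, h) = -6
-30 + w(-2, -5)*(-17) = -30 - 6*(-17) = -30 + 102 = 72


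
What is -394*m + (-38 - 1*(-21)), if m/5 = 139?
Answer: -273847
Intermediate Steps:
m = 695 (m = 5*139 = 695)
-394*m + (-38 - 1*(-21)) = -394*695 + (-38 - 1*(-21)) = -273830 + (-38 + 21) = -273830 - 17 = -273847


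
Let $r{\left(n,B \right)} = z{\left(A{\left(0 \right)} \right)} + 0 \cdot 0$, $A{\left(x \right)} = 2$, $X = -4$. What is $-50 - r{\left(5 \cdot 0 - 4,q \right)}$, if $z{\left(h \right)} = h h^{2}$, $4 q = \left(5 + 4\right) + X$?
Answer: $-58$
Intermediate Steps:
$q = \frac{5}{4}$ ($q = \frac{\left(5 + 4\right) - 4}{4} = \frac{9 - 4}{4} = \frac{1}{4} \cdot 5 = \frac{5}{4} \approx 1.25$)
$z{\left(h \right)} = h^{3}$
$r{\left(n,B \right)} = 8$ ($r{\left(n,B \right)} = 2^{3} + 0 \cdot 0 = 8 + 0 = 8$)
$-50 - r{\left(5 \cdot 0 - 4,q \right)} = -50 - 8 = -58$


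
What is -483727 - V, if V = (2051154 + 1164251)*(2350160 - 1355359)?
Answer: -3198688593132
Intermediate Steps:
V = 3198688109405 (V = 3215405*994801 = 3198688109405)
-483727 - V = -483727 - 1*3198688109405 = -483727 - 3198688109405 = -3198688593132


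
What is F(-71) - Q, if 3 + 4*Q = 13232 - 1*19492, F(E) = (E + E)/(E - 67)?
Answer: 432431/276 ≈ 1566.8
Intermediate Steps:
F(E) = 2*E/(-67 + E) (F(E) = (2*E)/(-67 + E) = 2*E/(-67 + E))
Q = -6263/4 (Q = -¾ + (13232 - 1*19492)/4 = -¾ + (13232 - 19492)/4 = -¾ + (¼)*(-6260) = -¾ - 1565 = -6263/4 ≈ -1565.8)
F(-71) - Q = 2*(-71)/(-67 - 71) - 1*(-6263/4) = 2*(-71)/(-138) + 6263/4 = 2*(-71)*(-1/138) + 6263/4 = 71/69 + 6263/4 = 432431/276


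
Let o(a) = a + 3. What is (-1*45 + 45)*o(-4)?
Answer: 0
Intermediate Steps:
o(a) = 3 + a
(-1*45 + 45)*o(-4) = (-1*45 + 45)*(3 - 4) = (-45 + 45)*(-1) = 0*(-1) = 0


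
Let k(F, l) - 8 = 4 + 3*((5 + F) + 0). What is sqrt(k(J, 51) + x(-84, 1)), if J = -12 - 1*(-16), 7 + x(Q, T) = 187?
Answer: sqrt(219) ≈ 14.799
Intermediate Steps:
x(Q, T) = 180 (x(Q, T) = -7 + 187 = 180)
J = 4 (J = -12 + 16 = 4)
k(F, l) = 27 + 3*F (k(F, l) = 8 + (4 + 3*((5 + F) + 0)) = 8 + (4 + 3*(5 + F)) = 8 + (4 + (15 + 3*F)) = 8 + (19 + 3*F) = 27 + 3*F)
sqrt(k(J, 51) + x(-84, 1)) = sqrt((27 + 3*4) + 180) = sqrt((27 + 12) + 180) = sqrt(39 + 180) = sqrt(219)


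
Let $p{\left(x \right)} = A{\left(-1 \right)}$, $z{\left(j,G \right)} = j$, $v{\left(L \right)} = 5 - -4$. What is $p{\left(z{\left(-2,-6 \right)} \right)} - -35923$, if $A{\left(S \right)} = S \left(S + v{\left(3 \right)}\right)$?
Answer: $35915$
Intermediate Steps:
$v{\left(L \right)} = 9$ ($v{\left(L \right)} = 5 + 4 = 9$)
$A{\left(S \right)} = S \left(9 + S\right)$ ($A{\left(S \right)} = S \left(S + 9\right) = S \left(9 + S\right)$)
$p{\left(x \right)} = -8$ ($p{\left(x \right)} = - (9 - 1) = \left(-1\right) 8 = -8$)
$p{\left(z{\left(-2,-6 \right)} \right)} - -35923 = -8 - -35923 = -8 + 35923 = 35915$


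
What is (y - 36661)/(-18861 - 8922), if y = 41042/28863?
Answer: 1058105401/801900729 ≈ 1.3195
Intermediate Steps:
y = 41042/28863 (y = 41042*(1/28863) = 41042/28863 ≈ 1.4220)
(y - 36661)/(-18861 - 8922) = (41042/28863 - 36661)/(-18861 - 8922) = -1058105401/28863/(-27783) = -1058105401/28863*(-1/27783) = 1058105401/801900729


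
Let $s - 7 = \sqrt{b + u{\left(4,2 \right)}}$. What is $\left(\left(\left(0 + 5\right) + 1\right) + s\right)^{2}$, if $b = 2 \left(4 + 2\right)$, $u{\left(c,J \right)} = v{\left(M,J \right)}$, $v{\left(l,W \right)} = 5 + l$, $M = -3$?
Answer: $\left(13 + \sqrt{14}\right)^{2} \approx 280.28$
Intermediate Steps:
$u{\left(c,J \right)} = 2$ ($u{\left(c,J \right)} = 5 - 3 = 2$)
$b = 12$ ($b = 2 \cdot 6 = 12$)
$s = 7 + \sqrt{14}$ ($s = 7 + \sqrt{12 + 2} = 7 + \sqrt{14} \approx 10.742$)
$\left(\left(\left(0 + 5\right) + 1\right) + s\right)^{2} = \left(\left(\left(0 + 5\right) + 1\right) + \left(7 + \sqrt{14}\right)\right)^{2} = \left(\left(5 + 1\right) + \left(7 + \sqrt{14}\right)\right)^{2} = \left(6 + \left(7 + \sqrt{14}\right)\right)^{2} = \left(13 + \sqrt{14}\right)^{2}$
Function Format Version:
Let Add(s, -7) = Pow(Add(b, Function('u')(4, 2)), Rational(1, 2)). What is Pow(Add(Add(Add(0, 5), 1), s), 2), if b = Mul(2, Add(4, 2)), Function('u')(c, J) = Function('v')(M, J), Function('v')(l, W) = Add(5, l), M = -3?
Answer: Pow(Add(13, Pow(14, Rational(1, 2))), 2) ≈ 280.28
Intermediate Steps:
Function('u')(c, J) = 2 (Function('u')(c, J) = Add(5, -3) = 2)
b = 12 (b = Mul(2, 6) = 12)
s = Add(7, Pow(14, Rational(1, 2))) (s = Add(7, Pow(Add(12, 2), Rational(1, 2))) = Add(7, Pow(14, Rational(1, 2))) ≈ 10.742)
Pow(Add(Add(Add(0, 5), 1), s), 2) = Pow(Add(Add(Add(0, 5), 1), Add(7, Pow(14, Rational(1, 2)))), 2) = Pow(Add(Add(5, 1), Add(7, Pow(14, Rational(1, 2)))), 2) = Pow(Add(6, Add(7, Pow(14, Rational(1, 2)))), 2) = Pow(Add(13, Pow(14, Rational(1, 2))), 2)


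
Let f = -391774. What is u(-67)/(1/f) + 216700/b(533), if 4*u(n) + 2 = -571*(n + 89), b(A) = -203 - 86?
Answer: 355632240026/289 ≈ 1.2306e+9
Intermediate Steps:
b(A) = -289
u(n) = -50821/4 - 571*n/4 (u(n) = -½ + (-571*(n + 89))/4 = -½ + (-571*(89 + n))/4 = -½ + (-50819 - 571*n)/4 = -½ + (-50819/4 - 571*n/4) = -50821/4 - 571*n/4)
u(-67)/(1/f) + 216700/b(533) = (-50821/4 - 571/4*(-67))/(1/(-391774)) + 216700/(-289) = (-50821/4 + 38257/4)/(-1/391774) + 216700*(-1/289) = -3141*(-391774) - 216700/289 = 1230562134 - 216700/289 = 355632240026/289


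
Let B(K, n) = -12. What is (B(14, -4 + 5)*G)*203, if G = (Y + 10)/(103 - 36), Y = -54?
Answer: 107184/67 ≈ 1599.8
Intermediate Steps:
G = -44/67 (G = (-54 + 10)/(103 - 36) = -44/67 ≈ -0.65672)
(B(14, -4 + 5)*G)*203 = -12*(-44/67)*203 = (528/67)*203 = 107184/67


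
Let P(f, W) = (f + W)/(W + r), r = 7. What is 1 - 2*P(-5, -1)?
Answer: 3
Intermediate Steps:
P(f, W) = (W + f)/(7 + W) (P(f, W) = (f + W)/(W + 7) = (W + f)/(7 + W))
1 - 2*P(-5, -1) = 1 - 2*(-1 - 5)/(7 - 1) = 1 - 2*(-6)/6 = 1 - (-6)/3 = 1 - 2*(-1) = 1 + 2 = 3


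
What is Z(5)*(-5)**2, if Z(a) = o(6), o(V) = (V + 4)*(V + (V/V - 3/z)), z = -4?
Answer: 3875/2 ≈ 1937.5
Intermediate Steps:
o(V) = (4 + V)*(7/4 + V) (o(V) = (V + 4)*(V + (V/V - 3/(-4))) = (4 + V)*(V + (1 - 3*(-1/4))) = (4 + V)*(V + (1 + 3/4)) = (4 + V)*(V + 7/4) = (4 + V)*(7/4 + V))
Z(a) = 155/2 (Z(a) = 7 + 6**2 + (23/4)*6 = 7 + 36 + 69/2 = 155/2)
Z(5)*(-5)**2 = (155/2)*(-5)**2 = (155/2)*25 = 3875/2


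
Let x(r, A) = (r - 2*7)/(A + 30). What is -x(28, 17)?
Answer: -14/47 ≈ -0.29787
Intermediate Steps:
x(r, A) = (-14 + r)/(30 + A) (x(r, A) = (r - 14)/(30 + A) = (-14 + r)/(30 + A))
-x(28, 17) = -(-14 + 28)/(30 + 17) = -14/47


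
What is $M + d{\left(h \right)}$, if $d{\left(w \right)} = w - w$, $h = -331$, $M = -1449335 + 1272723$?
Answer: $-176612$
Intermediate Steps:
$M = -176612$
$d{\left(w \right)} = 0$
$M + d{\left(h \right)} = -176612 + 0 = -176612$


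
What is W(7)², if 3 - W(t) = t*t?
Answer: 2116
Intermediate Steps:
W(t) = 3 - t² (W(t) = 3 - t*t = 3 - t²)
W(7)² = (3 - 1*7²)² = (3 - 1*49)² = (3 - 49)² = (-46)² = 2116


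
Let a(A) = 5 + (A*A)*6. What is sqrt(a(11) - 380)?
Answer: 3*sqrt(39) ≈ 18.735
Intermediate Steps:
a(A) = 5 + 6*A**2 (a(A) = 5 + A**2*6 = 5 + 6*A**2)
sqrt(a(11) - 380) = sqrt((5 + 6*11**2) - 380) = sqrt((5 + 6*121) - 380) = sqrt((5 + 726) - 380) = sqrt(731 - 380) = sqrt(351) = 3*sqrt(39)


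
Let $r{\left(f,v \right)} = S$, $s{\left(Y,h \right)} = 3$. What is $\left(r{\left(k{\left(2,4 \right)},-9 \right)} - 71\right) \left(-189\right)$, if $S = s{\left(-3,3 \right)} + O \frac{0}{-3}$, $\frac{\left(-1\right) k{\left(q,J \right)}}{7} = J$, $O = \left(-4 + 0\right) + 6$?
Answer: $12852$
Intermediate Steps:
$O = 2$ ($O = -4 + 6 = 2$)
$k{\left(q,J \right)} = - 7 J$
$S = 3$ ($S = 3 + 2 \frac{0}{-3} = 3 + 2 \cdot 0 \left(- \frac{1}{3}\right) = 3 + 2 \cdot 0 = 3 + 0 = 3$)
$r{\left(f,v \right)} = 3$
$\left(r{\left(k{\left(2,4 \right)},-9 \right)} - 71\right) \left(-189\right) = \left(3 - 71\right) \left(-189\right) = \left(-68\right) \left(-189\right) = 12852$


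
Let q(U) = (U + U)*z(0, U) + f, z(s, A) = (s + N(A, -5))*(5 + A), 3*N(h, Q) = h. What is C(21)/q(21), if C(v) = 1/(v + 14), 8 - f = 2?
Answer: 1/267750 ≈ 3.7348e-6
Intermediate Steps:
N(h, Q) = h/3
f = 6 (f = 8 - 1*2 = 8 - 2 = 6)
z(s, A) = (5 + A)*(s + A/3) (z(s, A) = (s + A/3)*(5 + A) = (5 + A)*(s + A/3))
q(U) = 6 + 2*U*(U²/3 + 5*U/3) (q(U) = (U + U)*(5*0 + U²/3 + 5*U/3 + U*0) + 6 = (2*U)*(0 + U²/3 + 5*U/3 + 0) + 6 = (2*U)*(U²/3 + 5*U/3) + 6 = 2*U*(U²/3 + 5*U/3) + 6 = 6 + 2*U*(U²/3 + 5*U/3))
C(v) = 1/(14 + v)
C(21)/q(21) = 1/((14 + 21)*(6 + (⅔)*21²*(5 + 21))) = 1/(35*(6 + (⅔)*441*26)) = 1/(35*(6 + 7644)) = (1/35)/7650 = (1/35)*(1/7650) = 1/267750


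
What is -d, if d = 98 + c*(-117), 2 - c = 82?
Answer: -9458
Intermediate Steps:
c = -80 (c = 2 - 1*82 = 2 - 82 = -80)
d = 9458 (d = 98 - 80*(-117) = 98 + 9360 = 9458)
-d = -1*9458 = -9458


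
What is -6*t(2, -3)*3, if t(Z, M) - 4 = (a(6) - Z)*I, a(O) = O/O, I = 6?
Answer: 36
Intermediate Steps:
a(O) = 1
t(Z, M) = 10 - 6*Z (t(Z, M) = 4 + (1 - Z)*6 = 4 + (6 - 6*Z) = 10 - 6*Z)
-6*t(2, -3)*3 = -6*(10 - 6*2)*3 = -6*(10 - 12)*3 = -6*(-2)*3 = 12*3 = 36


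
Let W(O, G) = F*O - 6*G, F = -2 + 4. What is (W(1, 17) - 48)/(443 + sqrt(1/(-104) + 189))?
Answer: -6818656/20390241 + 296*sqrt(511030)/20390241 ≈ -0.32403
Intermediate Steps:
F = 2
W(O, G) = -6*G + 2*O (W(O, G) = 2*O - 6*G = -6*G + 2*O)
(W(1, 17) - 48)/(443 + sqrt(1/(-104) + 189)) = ((-6*17 + 2*1) - 48)/(443 + sqrt(1/(-104) + 189)) = ((-102 + 2) - 48)/(443 + sqrt(-1/104 + 189)) = (-100 - 48)/(443 + sqrt(19655/104)) = -148/(443 + sqrt(511030)/52)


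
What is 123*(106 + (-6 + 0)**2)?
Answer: 17466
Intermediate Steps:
123*(106 + (-6 + 0)**2) = 123*(106 + (-6)**2) = 123*(106 + 36) = 123*142 = 17466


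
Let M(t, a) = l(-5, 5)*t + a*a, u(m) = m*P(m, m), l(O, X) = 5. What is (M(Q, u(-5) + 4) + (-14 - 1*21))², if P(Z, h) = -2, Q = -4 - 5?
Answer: 13456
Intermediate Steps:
Q = -9
u(m) = -2*m (u(m) = m*(-2) = -2*m)
M(t, a) = a² + 5*t (M(t, a) = 5*t + a*a = 5*t + a² = a² + 5*t)
(M(Q, u(-5) + 4) + (-14 - 1*21))² = (((-2*(-5) + 4)² + 5*(-9)) + (-14 - 1*21))² = (((10 + 4)² - 45) + (-14 - 21))² = ((14² - 45) - 35)² = ((196 - 45) - 35)² = (151 - 35)² = 116² = 13456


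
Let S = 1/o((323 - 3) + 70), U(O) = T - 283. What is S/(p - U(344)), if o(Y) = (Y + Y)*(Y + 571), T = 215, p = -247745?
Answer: -1/185653725660 ≈ -5.3864e-12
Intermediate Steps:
o(Y) = 2*Y*(571 + Y) (o(Y) = (2*Y)*(571 + Y) = 2*Y*(571 + Y))
U(O) = -68 (U(O) = 215 - 283 = -68)
S = 1/749580 (S = 1/(2*((323 - 3) + 70)*(571 + ((323 - 3) + 70))) = 1/(2*(320 + 70)*(571 + (320 + 70))) = 1/(2*390*(571 + 390)) = 1/(2*390*961) = 1/749580 ≈ 1.3341e-6)
S/(p - U(344)) = 1/(749580*(-247745 - 1*(-68))) = 1/(749580*(-247745 + 68)) = (1/749580)/(-247677) = (1/749580)*(-1/247677) = -1/185653725660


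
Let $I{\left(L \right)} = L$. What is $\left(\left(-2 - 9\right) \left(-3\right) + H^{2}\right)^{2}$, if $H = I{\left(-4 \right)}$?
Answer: $2401$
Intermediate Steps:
$H = -4$
$\left(\left(-2 - 9\right) \left(-3\right) + H^{2}\right)^{2} = \left(\left(-2 - 9\right) \left(-3\right) + \left(-4\right)^{2}\right)^{2} = \left(\left(-11\right) \left(-3\right) + 16\right)^{2} = \left(33 + 16\right)^{2} = 49^{2} = 2401$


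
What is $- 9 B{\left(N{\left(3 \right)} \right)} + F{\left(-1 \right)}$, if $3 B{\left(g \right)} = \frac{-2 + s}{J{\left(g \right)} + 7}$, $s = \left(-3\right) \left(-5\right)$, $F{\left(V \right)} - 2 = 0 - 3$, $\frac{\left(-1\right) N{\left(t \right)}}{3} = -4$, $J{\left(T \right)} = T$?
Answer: $- \frac{58}{19} \approx -3.0526$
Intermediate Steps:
$N{\left(t \right)} = 12$ ($N{\left(t \right)} = \left(-3\right) \left(-4\right) = 12$)
$F{\left(V \right)} = -1$ ($F{\left(V \right)} = 2 + \left(0 - 3\right) = 2 - 3 = -1$)
$s = 15$
$B{\left(g \right)} = \frac{13}{3 \left(7 + g\right)}$ ($B{\left(g \right)} = \frac{\left(-2 + 15\right) \frac{1}{g + 7}}{3} = \frac{13 \frac{1}{7 + g}}{3} = \frac{13}{3 \left(7 + g\right)}$)
$- 9 B{\left(N{\left(3 \right)} \right)} + F{\left(-1 \right)} = - 9 \frac{13}{3 \left(7 + 12\right)} - 1 = - 9 \frac{13}{3 \cdot 19} - 1 = - 9 \cdot \frac{13}{3} \cdot \frac{1}{19} - 1 = \left(-9\right) \frac{13}{57} - 1 = - \frac{39}{19} - 1 = - \frac{58}{19}$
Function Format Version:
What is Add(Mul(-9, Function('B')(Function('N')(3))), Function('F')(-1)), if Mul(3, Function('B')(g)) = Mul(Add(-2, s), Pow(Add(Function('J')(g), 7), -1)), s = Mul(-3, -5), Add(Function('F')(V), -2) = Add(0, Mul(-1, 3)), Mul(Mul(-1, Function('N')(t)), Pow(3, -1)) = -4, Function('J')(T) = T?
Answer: Rational(-58, 19) ≈ -3.0526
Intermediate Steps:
Function('N')(t) = 12 (Function('N')(t) = Mul(-3, -4) = 12)
Function('F')(V) = -1 (Function('F')(V) = Add(2, Add(0, Mul(-1, 3))) = Add(2, Add(0, -3)) = Add(2, -3) = -1)
s = 15
Function('B')(g) = Mul(Rational(13, 3), Pow(Add(7, g), -1)) (Function('B')(g) = Mul(Rational(1, 3), Mul(Add(-2, 15), Pow(Add(g, 7), -1))) = Mul(Rational(1, 3), Mul(13, Pow(Add(7, g), -1))) = Mul(Rational(13, 3), Pow(Add(7, g), -1)))
Add(Mul(-9, Function('B')(Function('N')(3))), Function('F')(-1)) = Add(Mul(-9, Mul(Rational(13, 3), Pow(Add(7, 12), -1))), -1) = Add(Mul(-9, Mul(Rational(13, 3), Pow(19, -1))), -1) = Add(Mul(-9, Mul(Rational(13, 3), Rational(1, 19))), -1) = Add(Mul(-9, Rational(13, 57)), -1) = Add(Rational(-39, 19), -1) = Rational(-58, 19)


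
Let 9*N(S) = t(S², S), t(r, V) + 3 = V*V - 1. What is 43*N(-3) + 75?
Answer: 890/9 ≈ 98.889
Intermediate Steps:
t(r, V) = -4 + V² (t(r, V) = -3 + (V*V - 1) = -3 + (V² - 1) = -3 + (-1 + V²) = -4 + V²)
N(S) = -4/9 + S²/9 (N(S) = (-4 + S²)/9 = -4/9 + S²/9)
43*N(-3) + 75 = 43*(-4/9 + (⅑)*(-3)²) + 75 = 43*(-4/9 + (⅑)*9) + 75 = 43*(-4/9 + 1) + 75 = 43*(5/9) + 75 = 215/9 + 75 = 890/9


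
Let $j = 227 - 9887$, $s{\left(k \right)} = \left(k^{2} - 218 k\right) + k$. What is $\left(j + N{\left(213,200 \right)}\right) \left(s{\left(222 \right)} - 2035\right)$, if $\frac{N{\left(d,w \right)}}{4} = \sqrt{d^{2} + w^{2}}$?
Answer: $8935500 - 3700 \sqrt{85369} \approx 7.8544 \cdot 10^{6}$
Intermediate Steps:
$N{\left(d,w \right)} = 4 \sqrt{d^{2} + w^{2}}$
$s{\left(k \right)} = k^{2} - 217 k$
$j = -9660$
$\left(j + N{\left(213,200 \right)}\right) \left(s{\left(222 \right)} - 2035\right) = \left(-9660 + 4 \sqrt{213^{2} + 200^{2}}\right) \left(222 \left(-217 + 222\right) - 2035\right) = \left(-9660 + 4 \sqrt{45369 + 40000}\right) \left(222 \cdot 5 - 2035\right) = \left(-9660 + 4 \sqrt{85369}\right) \left(1110 - 2035\right) = \left(-9660 + 4 \sqrt{85369}\right) \left(-925\right) = 8935500 - 3700 \sqrt{85369}$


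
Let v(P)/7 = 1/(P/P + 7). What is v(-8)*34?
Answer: 119/4 ≈ 29.750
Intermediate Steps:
v(P) = 7/8 (v(P) = 7/(P/P + 7) = 7/(1 + 7) = 7/8)
v(-8)*34 = (7/8)*34 = 119/4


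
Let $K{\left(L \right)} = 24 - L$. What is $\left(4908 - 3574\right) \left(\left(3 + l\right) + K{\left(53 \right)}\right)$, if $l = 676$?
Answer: $867100$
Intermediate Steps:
$\left(4908 - 3574\right) \left(\left(3 + l\right) + K{\left(53 \right)}\right) = \left(4908 - 3574\right) \left(\left(3 + 676\right) + \left(24 - 53\right)\right) = 1334 \left(679 + \left(24 - 53\right)\right) = 1334 \left(679 - 29\right) = 1334 \cdot 650 = 867100$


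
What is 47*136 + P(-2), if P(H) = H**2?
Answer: 6396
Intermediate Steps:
47*136 + P(-2) = 47*136 + (-2)**2 = 6392 + 4 = 6396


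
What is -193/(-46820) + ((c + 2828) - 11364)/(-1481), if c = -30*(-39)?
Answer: 345161953/69340420 ≈ 4.9778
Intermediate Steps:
c = 1170
-193/(-46820) + ((c + 2828) - 11364)/(-1481) = -193/(-46820) + ((1170 + 2828) - 11364)/(-1481) = -193*(-1/46820) + (3998 - 11364)*(-1/1481) = 193/46820 - 7366*(-1/1481) = 193/46820 + 7366/1481 = 345161953/69340420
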